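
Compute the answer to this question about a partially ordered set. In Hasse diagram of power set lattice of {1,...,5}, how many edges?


A cover relation a -< b holds when a < b with no c strictly between.
Cover relations:
  {} -< {1}
  {} -< {2}
  {} -< {3}
  {} -< {4}
  {} -< {5}
  {1} -< {1,2}
  {1} -< {1,3}
  {1} -< {1,4}
  ...72 more
Total: 80


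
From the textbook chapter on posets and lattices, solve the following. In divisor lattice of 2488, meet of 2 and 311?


In a divisor lattice, meet = gcd (greatest common divisor).
By Euclidean algorithm or factoring: gcd(2,311) = 1


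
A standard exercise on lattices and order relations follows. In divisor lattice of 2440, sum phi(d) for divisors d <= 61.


Divisors of 2440 up to 61: [1, 2, 4, 5, 8, 10, 20, 40, 61]
phi values: [1, 1, 2, 4, 4, 4, 8, 16, 60]
Sum = 100


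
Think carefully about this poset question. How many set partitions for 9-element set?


B(n) = number of set partitions of an n-element set.
B(n) satisfies the recurrence: B(n+1) = sum_k C(n,k)*B(k).
B(9) = 21147


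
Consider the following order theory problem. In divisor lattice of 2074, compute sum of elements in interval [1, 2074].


Interval [1,2074] in divisors of 2074: [1, 2, 17, 34, 61, 122, 1037, 2074]
Sum = 3348


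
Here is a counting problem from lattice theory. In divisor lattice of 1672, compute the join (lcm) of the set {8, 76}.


In a divisor lattice, join = lcm (least common multiple).
Compute lcm iteratively: start with first element, then lcm(current, next).
Elements: [8, 76]
lcm(8,76) = 152
Final lcm = 152


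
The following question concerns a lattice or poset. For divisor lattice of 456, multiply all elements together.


Divisors of 456: [1, 2, 3, 4, 6, 8, 12, 19, 24, 38, 57, 76, 114, 152, 228, 456]
Product = n^(d(n)/2) = 456^(16/2)
Product = 1869471037565976969216


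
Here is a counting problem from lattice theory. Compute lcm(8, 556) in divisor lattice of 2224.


In a divisor lattice, join = lcm (least common multiple).
gcd(8,556) = 4
lcm(8,556) = 8*556/gcd = 4448/4 = 1112


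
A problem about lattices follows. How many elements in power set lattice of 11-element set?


Power set = 2^n.
2^11 = 2048


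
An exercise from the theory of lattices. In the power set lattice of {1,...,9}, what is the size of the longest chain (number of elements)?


A chain is a totally ordered subset; we count the number of elements in a maximum chain.
Compute, for each element x, the size of the longest chain ending at x:
  {}: 1
  {1}: 2
  {2}: 2
  {3}: 2
  {4}: 2
  {5}: 2
  ...
A maximum chain: {} < {1} < {1,2} < {1,2,3} < {1,2,3,4} < {1,2,3,4,5} < {1,2,3,4,5,6} < {1,2,3,4,5,6,7} < {1,2,3,4,5,6,7,8} < {1,2,3,4,5,6,7,8,9}
Number of elements in the longest chain: 10


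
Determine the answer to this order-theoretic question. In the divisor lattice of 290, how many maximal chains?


A maximal chain goes from the minimum element to a maximal element via cover relations.
Counting all min-to-max paths in the cover graph.
Total maximal chains: 6


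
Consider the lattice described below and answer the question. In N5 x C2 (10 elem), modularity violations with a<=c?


Modular law: if a <= c then a v (b ^ c) = (a v b) ^ c.
Check all triples (a,b,c) with a <= c among 10 elements.
  e.g. a=(a,0), b=(c,0), c=(b,0): lhs=(a,0) != rhs=(b,0)
  e.g. a=(a,0), b=(c,1), c=(b,0): lhs=(a,0) != rhs=(b,0)
Total violating triples: 6


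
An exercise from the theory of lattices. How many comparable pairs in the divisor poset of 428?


A comparable pair {a,b} has a < b or b < a in the order.
Count unordered pairs where one element is strictly below the other.
Examples: {1,2}, {1,4}, {1,107}, {1,214}, ...
Total comparable pairs: 12


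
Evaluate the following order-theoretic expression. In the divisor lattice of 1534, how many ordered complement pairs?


Complement pair (a,b): a meet b = bottom, a join b = top.
Here: gcd(a,b)=1 and lcm(a,b)=1534, i.e. a*b=1534 with a,b coprime.
Pairs found: (1,1534), (2,767), (13,118), (26,59), ... (4 more)
Total ordered pairs: 8


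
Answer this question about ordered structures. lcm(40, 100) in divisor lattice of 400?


Join=lcm.
gcd(40,100)=20
lcm=200


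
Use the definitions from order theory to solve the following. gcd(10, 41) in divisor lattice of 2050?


Meet=gcd.
gcd(10,41)=1


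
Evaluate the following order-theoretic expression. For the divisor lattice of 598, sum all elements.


sigma(n) = sum of divisors.
Divisors of 598: [1, 2, 13, 23, 26, 46, 299, 598]
Sum = 1008


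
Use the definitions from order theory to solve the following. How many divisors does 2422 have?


Divisors of 2422: [1, 2, 7, 14, 173, 346, 1211, 2422]
Count: 8


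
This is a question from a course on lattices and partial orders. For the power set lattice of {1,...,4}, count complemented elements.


An element a is complemented if some b has a meet b = bottom, a join b = top.
every subset A has complement S\A, so all elements are complemented.
Complemented elements: {}, {1}, {2}, {3}, {4}, {1,2}, ... (10 more)
Count: 16


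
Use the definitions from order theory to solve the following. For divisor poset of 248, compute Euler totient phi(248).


phi(n) = n * prod_{p|n} (1 - 1/p).
Prime divisors of 248: [2, 31]
phi(248) = 248 * (1 - 1/2) * (1 - 1/31)
phi(248) = 120


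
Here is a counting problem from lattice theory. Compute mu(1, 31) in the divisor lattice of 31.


In a divisor lattice, mu(a,b) = mu(b/a) where mu is the classical Mobius function.
b/a = 31/1 = 31
Prime factorization of 31: primes [31]
31 is squarefree with 1 prime factor(s), so mu(31) = (-1)^1 = -1


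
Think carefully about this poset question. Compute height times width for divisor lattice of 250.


Height = length of longest chain minus 1; width = size of largest antichain.
A maximum chain: 1 | 5 | 25 | 125 | 250  (height 4).
A maximum antichain: {2, 5}  (width 2).
Product = 4 * 2 = 8


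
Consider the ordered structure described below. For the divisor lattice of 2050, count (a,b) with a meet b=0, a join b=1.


Complement pair (a,b): a meet b = bottom, a join b = top.
Here: gcd(a,b)=1 and lcm(a,b)=2050, i.e. a*b=2050 with a,b coprime.
Pairs found: (1,2050), (2,1025), (25,82), (41,50), ... (4 more)
Total ordered pairs: 8


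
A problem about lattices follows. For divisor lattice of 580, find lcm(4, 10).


In a divisor lattice, join = lcm (least common multiple).
Compute lcm iteratively: start with first element, then lcm(current, next).
Elements: [4, 10]
lcm(4,10) = 20
Final lcm = 20


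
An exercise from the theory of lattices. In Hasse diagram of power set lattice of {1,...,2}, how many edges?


A cover relation a -< b holds when a < b with no c strictly between.
Cover relations:
  {} -< {1}
  {} -< {2}
  {1} -< {1,2}
  {2} -< {1,2}
Total: 4


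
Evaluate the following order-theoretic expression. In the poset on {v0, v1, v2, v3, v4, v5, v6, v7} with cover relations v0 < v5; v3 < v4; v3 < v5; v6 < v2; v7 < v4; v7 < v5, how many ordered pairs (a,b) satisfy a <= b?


The order relation is {(a,b) : a <= b}, reflexive so it includes (a,a).
Examples: (v0,v0), (v0,v5), (v1,v1), (v2,v2), (v3,v3), ...
Total ordered pairs: 14


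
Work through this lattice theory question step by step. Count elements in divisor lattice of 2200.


Divisors of 2200: [1, 2, 4, 5, 8, 10, 11, 20, 22, 25, 40, 44, 50, 55, 88, 100, 110, 200, 220, 275, 440, 550, 1100, 2200]
Count: 24


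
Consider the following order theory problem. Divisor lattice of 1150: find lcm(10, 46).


In a divisor lattice, join = lcm (least common multiple).
gcd(10,46) = 2
lcm(10,46) = 10*46/gcd = 460/2 = 230


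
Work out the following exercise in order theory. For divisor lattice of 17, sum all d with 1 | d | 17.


Interval [1,17] in divisors of 17: [1, 17]
Sum = 18


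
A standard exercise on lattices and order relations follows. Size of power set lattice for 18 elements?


Power set = 2^n.
2^18 = 262144


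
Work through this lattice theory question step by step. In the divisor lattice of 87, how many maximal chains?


A maximal chain goes from the minimum element to a maximal element via cover relations.
Counting all min-to-max paths in the cover graph.
Total maximal chains: 2


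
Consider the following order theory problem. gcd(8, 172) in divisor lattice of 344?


Meet=gcd.
gcd(8,172)=4


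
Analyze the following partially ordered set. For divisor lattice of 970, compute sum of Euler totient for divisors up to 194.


Divisors of 970 up to 194: [1, 2, 5, 10, 97, 194]
phi values: [1, 1, 4, 4, 96, 96]
Sum = 202


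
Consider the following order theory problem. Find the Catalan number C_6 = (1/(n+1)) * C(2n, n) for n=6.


C(n) = C(2n, n) / (n+1).
C(12, 6) = 924
C(6) = 924 / 7 = 132


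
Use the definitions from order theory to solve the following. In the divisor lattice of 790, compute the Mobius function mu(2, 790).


In a divisor lattice, mu(a,b) = mu(b/a) where mu is the classical Mobius function.
b/a = 790/2 = 395
Prime factorization of 395: primes [5, 79]
395 is squarefree with 2 prime factor(s), so mu(395) = (-1)^2 = 1


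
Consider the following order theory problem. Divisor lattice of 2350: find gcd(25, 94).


In a divisor lattice, meet = gcd (greatest common divisor).
By Euclidean algorithm or factoring: gcd(25,94) = 1


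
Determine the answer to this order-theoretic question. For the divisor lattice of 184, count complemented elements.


An element a is complemented if some b has a meet b = bottom, a join b = top.
a is complemented iff gcd(a, n/a)=1, i.e. a is a unitary divisor of 184.
Complemented elements: 1, 8, 23, 184
Count: 4


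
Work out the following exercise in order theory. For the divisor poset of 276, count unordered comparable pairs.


A comparable pair {a,b} has a < b or b < a in the order.
Count unordered pairs where one element is strictly below the other.
Examples: {1,2}, {1,3}, {1,4}, {1,6}, ...
Total comparable pairs: 42


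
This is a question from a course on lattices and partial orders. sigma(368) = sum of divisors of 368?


sigma(n) = sum of divisors.
Divisors of 368: [1, 2, 4, 8, 16, 23, 46, 92, 184, 368]
Sum = 744


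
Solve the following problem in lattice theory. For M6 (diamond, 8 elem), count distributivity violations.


Distributive law: a ^ (b v c) = (a ^ b) v (a ^ c).
Check all 8^3 = 512 ordered triples (a,b,c).
  e.g. a=a1, b=a2, c=a3: lhs=a1 != rhs=0
  e.g. a=a1, b=a2, c=a4: lhs=a1 != rhs=0
Total violating triples: 120


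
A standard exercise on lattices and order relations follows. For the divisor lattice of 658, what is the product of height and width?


Height = length of longest chain minus 1; width = size of largest antichain.
A maximum chain: 1 | 47 | 329 | 658  (height 3).
A maximum antichain: {2, 7, 47}  (width 3).
Product = 3 * 3 = 9


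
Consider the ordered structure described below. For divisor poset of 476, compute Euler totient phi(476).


phi(n) = n * prod_{p|n} (1 - 1/p).
Prime divisors of 476: [2, 7, 17]
phi(476) = 476 * (1 - 1/2) * (1 - 1/7) * (1 - 1/17)
phi(476) = 192


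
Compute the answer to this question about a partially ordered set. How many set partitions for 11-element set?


B(n) = number of set partitions of an n-element set.
B(n) satisfies the recurrence: B(n+1) = sum_k C(n,k)*B(k).
B(11) = 678570


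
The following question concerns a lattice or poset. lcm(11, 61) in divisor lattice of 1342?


Join=lcm.
gcd(11,61)=1
lcm=671


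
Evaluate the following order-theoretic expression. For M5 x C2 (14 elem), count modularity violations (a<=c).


Modular law: if a <= c then a v (b ^ c) = (a v b) ^ c.
Check all triples (a,b,c) with a <= c among 14 elements.
This lattice is modular (diamonds M_m and their chain-products are modular).
Total violating triples: 0


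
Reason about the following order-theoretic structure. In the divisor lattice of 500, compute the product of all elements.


Divisors of 500: [1, 2, 4, 5, 10, 20, 25, 50, 100, 125, 250, 500]
Product = n^(d(n)/2) = 500^(12/2)
Product = 15625000000000000


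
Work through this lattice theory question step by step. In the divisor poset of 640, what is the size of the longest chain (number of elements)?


A chain is a totally ordered subset; we count the number of elements in a maximum chain.
Compute, for each element x, the size of the longest chain ending at x:
  1: 1
  2: 2
  5: 2
  4: 3
  8: 4
  10: 3
  ...
A maximum chain: 1 < 2 < 4 < 8 < 16 < 32 < 64 < 128 < 640
Number of elements in the longest chain: 9


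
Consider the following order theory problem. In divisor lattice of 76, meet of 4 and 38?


In a divisor lattice, meet = gcd (greatest common divisor).
By Euclidean algorithm or factoring: gcd(4,38) = 2


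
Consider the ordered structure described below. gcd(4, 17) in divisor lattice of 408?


Meet=gcd.
gcd(4,17)=1


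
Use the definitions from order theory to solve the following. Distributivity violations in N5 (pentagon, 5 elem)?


Distributive law: a ^ (b v c) = (a ^ b) v (a ^ c).
Check all 5^3 = 125 ordered triples (a,b,c).
  e.g. a=b, b=a, c=c: lhs=b != rhs=a
  e.g. a=b, b=c, c=a: lhs=b != rhs=a
Total violating triples: 2


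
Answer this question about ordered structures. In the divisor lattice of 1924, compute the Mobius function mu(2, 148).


In a divisor lattice, mu(a,b) = mu(b/a) where mu is the classical Mobius function.
b/a = 148/2 = 74
Prime factorization of 74: primes [2, 37]
74 is squarefree with 2 prime factor(s), so mu(74) = (-1)^2 = 1


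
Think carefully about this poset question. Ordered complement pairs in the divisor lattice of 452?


Complement pair (a,b): a meet b = bottom, a join b = top.
Here: gcd(a,b)=1 and lcm(a,b)=452, i.e. a*b=452 with a,b coprime.
Pairs found: (1,452), (4,113), (113,4), (452,1)
Total ordered pairs: 4


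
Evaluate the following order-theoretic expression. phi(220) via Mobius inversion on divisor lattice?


phi(n) = n * prod_{p|n} (1 - 1/p).
Prime divisors of 220: [2, 5, 11]
phi(220) = 220 * (1 - 1/2) * (1 - 1/5) * (1 - 1/11)
phi(220) = 80


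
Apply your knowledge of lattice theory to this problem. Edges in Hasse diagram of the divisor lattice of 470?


A cover relation a -< b holds when a < b with no c strictly between.
Cover relations:
  1 -< 2
  1 -< 5
  1 -< 47
  2 -< 10
  2 -< 94
  5 -< 10
  5 -< 235
  10 -< 470
  ...4 more
Total: 12


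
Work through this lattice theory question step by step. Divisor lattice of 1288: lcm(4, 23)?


Join=lcm.
gcd(4,23)=1
lcm=92


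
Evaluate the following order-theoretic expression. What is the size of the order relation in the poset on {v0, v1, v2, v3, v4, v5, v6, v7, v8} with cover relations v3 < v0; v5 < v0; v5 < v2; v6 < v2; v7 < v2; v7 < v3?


The order relation is {(a,b) : a <= b}, reflexive so it includes (a,a).
Examples: (v0,v0), (v1,v1), (v2,v2), (v3,v0), (v3,v3), ...
Total ordered pairs: 16


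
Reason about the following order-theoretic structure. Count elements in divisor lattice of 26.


Divisors of 26: [1, 2, 13, 26]
Count: 4


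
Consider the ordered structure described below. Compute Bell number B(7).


B(n) = number of set partitions of an n-element set.
B(n) satisfies the recurrence: B(n+1) = sum_k C(n,k)*B(k).
B(7) = 877


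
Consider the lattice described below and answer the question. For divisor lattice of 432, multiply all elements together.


Divisors of 432: [1, 2, 3, 4, 6, 8, 9, 12, 16, 18, 24, 27, 36, 48, 54, 72, 108, 144, 216, 432]
Product = n^(d(n)/2) = 432^(20/2)
Product = 226379693794030958489370624


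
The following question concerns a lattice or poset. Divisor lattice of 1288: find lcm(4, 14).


In a divisor lattice, join = lcm (least common multiple).
gcd(4,14) = 2
lcm(4,14) = 4*14/gcd = 56/2 = 28


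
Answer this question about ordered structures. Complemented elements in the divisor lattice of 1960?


An element a is complemented if some b has a meet b = bottom, a join b = top.
a is complemented iff gcd(a, n/a)=1, i.e. a is a unitary divisor of 1960.
Complemented elements: 1, 5, 8, 40, 49, 245, ... (2 more)
Count: 8


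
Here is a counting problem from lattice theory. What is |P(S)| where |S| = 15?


Power set = 2^n.
2^15 = 32768


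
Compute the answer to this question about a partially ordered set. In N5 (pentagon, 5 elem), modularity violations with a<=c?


Modular law: if a <= c then a v (b ^ c) = (a v b) ^ c.
Check all triples (a,b,c) with a <= c among 5 elements.
  e.g. a=a, b=c, c=b: lhs=a != rhs=b
Total violating triples: 1


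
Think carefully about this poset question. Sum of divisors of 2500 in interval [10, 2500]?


Interval [10,2500] in divisors of 2500: [10, 20, 50, 100, 250, 500, 1250, 2500]
Sum = 4680


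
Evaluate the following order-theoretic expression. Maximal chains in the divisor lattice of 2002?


A maximal chain goes from the minimum element to a maximal element via cover relations.
Counting all min-to-max paths in the cover graph.
Total maximal chains: 24


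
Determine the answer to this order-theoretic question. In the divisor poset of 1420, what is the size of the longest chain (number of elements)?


A chain is a totally ordered subset; we count the number of elements in a maximum chain.
Compute, for each element x, the size of the longest chain ending at x:
  1: 1
  2: 2
  5: 2
  71: 2
  4: 3
  10: 3
  ...
A maximum chain: 1 < 2 < 4 < 20 < 1420
Number of elements in the longest chain: 5


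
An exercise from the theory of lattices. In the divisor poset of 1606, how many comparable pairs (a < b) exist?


A comparable pair {a,b} has a < b or b < a in the order.
Count unordered pairs where one element is strictly below the other.
Examples: {1,2}, {1,11}, {1,22}, {1,73}, ...
Total comparable pairs: 19


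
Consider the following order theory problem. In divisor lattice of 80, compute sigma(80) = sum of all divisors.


sigma(n) = sum of divisors.
Divisors of 80: [1, 2, 4, 5, 8, 10, 16, 20, 40, 80]
Sum = 186


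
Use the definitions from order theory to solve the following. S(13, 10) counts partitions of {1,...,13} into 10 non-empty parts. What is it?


S(n,k) = k*S(n-1,k) + S(n-1,k-1).
S(12,10) = 1705, S(12,9) = 22275
S(13,10) = 10*1705 + 22275 = 17050 + 22275
S(13,10) = 39325


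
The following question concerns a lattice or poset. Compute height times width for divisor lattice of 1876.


Height = length of longest chain minus 1; width = size of largest antichain.
A maximum chain: 1 | 67 | 469 | 938 | 1876  (height 4).
A maximum antichain: {4, 14, 134, 469}  (width 4).
Product = 4 * 4 = 16


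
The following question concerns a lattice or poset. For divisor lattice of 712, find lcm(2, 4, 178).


In a divisor lattice, join = lcm (least common multiple).
Compute lcm iteratively: start with first element, then lcm(current, next).
Elements: [2, 4, 178]
lcm(2,4) = 4
lcm(4,178) = 356
Final lcm = 356


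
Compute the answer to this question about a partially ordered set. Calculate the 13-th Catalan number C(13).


C(n) = C(2n, n) / (n+1).
C(26, 13) = 10400600
C(13) = 10400600 / 14 = 742900


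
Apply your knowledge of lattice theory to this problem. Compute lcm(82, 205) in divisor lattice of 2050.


In a divisor lattice, join = lcm (least common multiple).
gcd(82,205) = 41
lcm(82,205) = 82*205/gcd = 16810/41 = 410


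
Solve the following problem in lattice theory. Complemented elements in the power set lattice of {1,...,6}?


An element a is complemented if some b has a meet b = bottom, a join b = top.
every subset A has complement S\A, so all elements are complemented.
Complemented elements: {}, {1}, {2}, {3}, {4}, {5}, ... (58 more)
Count: 64


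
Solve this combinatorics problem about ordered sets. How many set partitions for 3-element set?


B(n) = number of set partitions of an n-element set.
B(n) satisfies the recurrence: B(n+1) = sum_k C(n,k)*B(k).
B(3) = 5


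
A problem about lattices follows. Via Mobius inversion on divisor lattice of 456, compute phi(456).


phi(n) = n * prod_{p|n} (1 - 1/p).
Prime divisors of 456: [2, 3, 19]
phi(456) = 456 * (1 - 1/2) * (1 - 1/3) * (1 - 1/19)
phi(456) = 144


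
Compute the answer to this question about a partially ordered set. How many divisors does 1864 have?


Divisors of 1864: [1, 2, 4, 8, 233, 466, 932, 1864]
Count: 8


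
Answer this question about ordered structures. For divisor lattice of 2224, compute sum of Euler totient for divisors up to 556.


Divisors of 2224 up to 556: [1, 2, 4, 8, 16, 139, 278, 556]
phi values: [1, 1, 2, 4, 8, 138, 138, 276]
Sum = 568


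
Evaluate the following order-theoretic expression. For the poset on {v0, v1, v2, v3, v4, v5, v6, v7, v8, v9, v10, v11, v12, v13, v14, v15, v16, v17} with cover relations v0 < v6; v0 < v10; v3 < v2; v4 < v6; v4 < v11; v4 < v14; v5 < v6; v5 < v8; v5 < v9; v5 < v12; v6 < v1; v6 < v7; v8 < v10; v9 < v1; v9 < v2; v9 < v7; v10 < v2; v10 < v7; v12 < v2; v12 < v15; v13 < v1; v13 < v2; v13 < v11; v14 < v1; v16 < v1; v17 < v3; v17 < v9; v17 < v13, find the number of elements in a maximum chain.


A chain is a totally ordered subset; we count the number of elements in a maximum chain.
Compute, for each element x, the size of the longest chain ending at x:
  v0: 1
  v4: 1
  v5: 1
  v16: 1
  v17: 1
  v3: 2
  ...
A maximum chain: v5 < v8 < v10 < v2
Number of elements in the longest chain: 4


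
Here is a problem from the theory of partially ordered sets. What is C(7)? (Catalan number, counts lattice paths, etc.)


C(n) = C(2n, n) / (n+1).
C(14, 7) = 3432
C(7) = 3432 / 8 = 429


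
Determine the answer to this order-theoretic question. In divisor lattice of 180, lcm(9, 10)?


Join=lcm.
gcd(9,10)=1
lcm=90


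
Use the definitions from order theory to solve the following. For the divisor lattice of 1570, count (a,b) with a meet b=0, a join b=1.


Complement pair (a,b): a meet b = bottom, a join b = top.
Here: gcd(a,b)=1 and lcm(a,b)=1570, i.e. a*b=1570 with a,b coprime.
Pairs found: (1,1570), (2,785), (5,314), (10,157), ... (4 more)
Total ordered pairs: 8


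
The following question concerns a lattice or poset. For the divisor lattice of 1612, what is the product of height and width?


Height = length of longest chain minus 1; width = size of largest antichain.
A maximum chain: 1 | 31 | 403 | 806 | 1612  (height 4).
A maximum antichain: {4, 26, 62, 403}  (width 4).
Product = 4 * 4 = 16


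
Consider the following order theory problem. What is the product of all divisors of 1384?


Divisors of 1384: [1, 2, 4, 8, 173, 346, 692, 1384]
Product = n^(d(n)/2) = 1384^(8/2)
Product = 3668971687936


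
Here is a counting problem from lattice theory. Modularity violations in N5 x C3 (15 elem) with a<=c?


Modular law: if a <= c then a v (b ^ c) = (a v b) ^ c.
Check all triples (a,b,c) with a <= c among 15 elements.
  e.g. a=(a,0), b=(c,0), c=(b,0): lhs=(a,0) != rhs=(b,0)
  e.g. a=(a,0), b=(c,1), c=(b,0): lhs=(a,0) != rhs=(b,0)
Total violating triples: 18


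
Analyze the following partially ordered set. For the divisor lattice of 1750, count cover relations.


A cover relation a -< b holds when a < b with no c strictly between.
Cover relations:
  1 -< 2
  1 -< 5
  1 -< 7
  2 -< 10
  2 -< 14
  5 -< 10
  5 -< 25
  5 -< 35
  ...20 more
Total: 28


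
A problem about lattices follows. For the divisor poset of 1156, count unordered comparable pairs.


A comparable pair {a,b} has a < b or b < a in the order.
Count unordered pairs where one element is strictly below the other.
Examples: {1,2}, {1,4}, {1,17}, {1,34}, ...
Total comparable pairs: 27


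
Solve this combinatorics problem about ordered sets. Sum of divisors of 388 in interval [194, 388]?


Interval [194,388] in divisors of 388: [194, 388]
Sum = 582


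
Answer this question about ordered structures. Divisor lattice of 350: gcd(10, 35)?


Meet=gcd.
gcd(10,35)=5


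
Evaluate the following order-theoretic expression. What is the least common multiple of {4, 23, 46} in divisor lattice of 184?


In a divisor lattice, join = lcm (least common multiple).
Compute lcm iteratively: start with first element, then lcm(current, next).
Elements: [4, 23, 46]
lcm(4,23) = 92
lcm(92,46) = 92
Final lcm = 92


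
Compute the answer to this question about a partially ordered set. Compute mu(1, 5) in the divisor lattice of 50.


In a divisor lattice, mu(a,b) = mu(b/a) where mu is the classical Mobius function.
b/a = 5/1 = 5
Prime factorization of 5: primes [5]
5 is squarefree with 1 prime factor(s), so mu(5) = (-1)^1 = -1


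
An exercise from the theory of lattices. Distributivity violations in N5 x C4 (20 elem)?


Distributive law: a ^ (b v c) = (a ^ b) v (a ^ c).
Check all 20^3 = 8000 ordered triples (a,b,c).
  e.g. a=(b,0), b=(a,0), c=(c,0): lhs=(b,0) != rhs=(a,0)
  e.g. a=(b,0), b=(a,0), c=(c,1): lhs=(b,0) != rhs=(a,0)
Total violating triples: 128


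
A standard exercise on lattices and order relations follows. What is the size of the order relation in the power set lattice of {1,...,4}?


The order relation is {(a,b) : a <= b}, reflexive so it includes (a,a).
Examples: ({},{}), ({},{1,2}), ({},{1,2,3}), ({},{1,2,3,4}), ({},{1,2,4}), ...
Total ordered pairs: 81


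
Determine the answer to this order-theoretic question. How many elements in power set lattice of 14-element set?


Power set = 2^n.
2^14 = 16384


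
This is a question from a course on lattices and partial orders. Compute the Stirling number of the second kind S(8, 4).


S(n,k) = k*S(n-1,k) + S(n-1,k-1).
S(7,4) = 350, S(7,3) = 301
S(8,4) = 4*350 + 301 = 1400 + 301
S(8,4) = 1701


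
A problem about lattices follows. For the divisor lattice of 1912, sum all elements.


sigma(n) = sum of divisors.
Divisors of 1912: [1, 2, 4, 8, 239, 478, 956, 1912]
Sum = 3600


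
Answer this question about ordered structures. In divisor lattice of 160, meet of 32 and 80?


In a divisor lattice, meet = gcd (greatest common divisor).
By Euclidean algorithm or factoring: gcd(32,80) = 16


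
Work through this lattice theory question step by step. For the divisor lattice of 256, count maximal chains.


A maximal chain goes from the minimum element to a maximal element via cover relations.
Counting all min-to-max paths in the cover graph.
Total maximal chains: 1


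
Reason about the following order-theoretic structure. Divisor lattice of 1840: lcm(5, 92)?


Join=lcm.
gcd(5,92)=1
lcm=460


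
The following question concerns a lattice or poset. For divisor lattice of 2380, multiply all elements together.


Divisors of 2380: [1, 2, 4, 5, 7, 10, 14, 17, 20, 28, 34, 35, 68, 70, 85, 119, 140, 170, 238, 340, 476, 595, 1190, 2380]
Product = n^(d(n)/2) = 2380^(24/2)
Product = 33031134065402989058412384256000000000000


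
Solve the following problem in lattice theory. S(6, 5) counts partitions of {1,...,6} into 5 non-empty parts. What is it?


S(n,k) = k*S(n-1,k) + S(n-1,k-1).
S(5,5) = 1, S(5,4) = 10
S(6,5) = 5*1 + 10 = 5 + 10
S(6,5) = 15


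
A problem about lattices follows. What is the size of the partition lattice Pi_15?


B(n) = number of set partitions of an n-element set.
B(n) satisfies the recurrence: B(n+1) = sum_k C(n,k)*B(k).
B(15) = 1382958545


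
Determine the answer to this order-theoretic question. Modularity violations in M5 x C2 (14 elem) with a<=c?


Modular law: if a <= c then a v (b ^ c) = (a v b) ^ c.
Check all triples (a,b,c) with a <= c among 14 elements.
This lattice is modular (diamonds M_m and their chain-products are modular).
Total violating triples: 0


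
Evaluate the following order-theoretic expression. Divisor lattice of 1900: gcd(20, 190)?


Meet=gcd.
gcd(20,190)=10


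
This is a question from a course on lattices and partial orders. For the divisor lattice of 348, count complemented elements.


An element a is complemented if some b has a meet b = bottom, a join b = top.
a is complemented iff gcd(a, n/a)=1, i.e. a is a unitary divisor of 348.
Complemented elements: 1, 3, 4, 12, 29, 87, ... (2 more)
Count: 8


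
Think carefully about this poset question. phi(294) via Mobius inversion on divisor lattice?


phi(n) = n * prod_{p|n} (1 - 1/p).
Prime divisors of 294: [2, 3, 7]
phi(294) = 294 * (1 - 1/2) * (1 - 1/3) * (1 - 1/7)
phi(294) = 84


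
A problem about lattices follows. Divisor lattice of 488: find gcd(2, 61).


In a divisor lattice, meet = gcd (greatest common divisor).
By Euclidean algorithm or factoring: gcd(2,61) = 1


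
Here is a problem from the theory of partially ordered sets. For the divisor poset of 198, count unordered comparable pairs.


A comparable pair {a,b} has a < b or b < a in the order.
Count unordered pairs where one element is strictly below the other.
Examples: {1,2}, {1,3}, {1,6}, {1,9}, ...
Total comparable pairs: 42


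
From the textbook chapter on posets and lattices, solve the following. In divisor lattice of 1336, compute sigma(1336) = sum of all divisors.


sigma(n) = sum of divisors.
Divisors of 1336: [1, 2, 4, 8, 167, 334, 668, 1336]
Sum = 2520


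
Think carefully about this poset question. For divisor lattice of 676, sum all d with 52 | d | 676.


Interval [52,676] in divisors of 676: [52, 676]
Sum = 728


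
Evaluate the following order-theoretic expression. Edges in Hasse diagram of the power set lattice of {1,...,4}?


A cover relation a -< b holds when a < b with no c strictly between.
Cover relations:
  {} -< {1}
  {} -< {2}
  {} -< {3}
  {} -< {4}
  {1} -< {1,2}
  {1} -< {1,3}
  {1} -< {1,4}
  {2} -< {1,2}
  ...24 more
Total: 32


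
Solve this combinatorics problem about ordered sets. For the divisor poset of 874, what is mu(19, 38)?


In a divisor lattice, mu(a,b) = mu(b/a) where mu is the classical Mobius function.
b/a = 38/19 = 2
Prime factorization of 2: primes [2]
2 is squarefree with 1 prime factor(s), so mu(2) = (-1)^1 = -1


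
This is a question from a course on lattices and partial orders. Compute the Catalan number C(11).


C(n) = C(2n, n) / (n+1).
C(22, 11) = 705432
C(11) = 705432 / 12 = 58786


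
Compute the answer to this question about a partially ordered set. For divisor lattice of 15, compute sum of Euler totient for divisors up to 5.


Divisors of 15 up to 5: [1, 3, 5]
phi values: [1, 2, 4]
Sum = 7


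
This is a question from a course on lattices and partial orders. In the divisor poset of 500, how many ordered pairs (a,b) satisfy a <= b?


The order relation is {(a,b) : a <= b}, reflexive so it includes (a,a).
Examples: (1,1), (1,10), (1,100), (1,125), (1,2), ...
Total ordered pairs: 60


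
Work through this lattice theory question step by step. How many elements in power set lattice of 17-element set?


Power set = 2^n.
2^17 = 131072


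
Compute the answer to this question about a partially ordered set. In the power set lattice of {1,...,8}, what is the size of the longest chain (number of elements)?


A chain is a totally ordered subset; we count the number of elements in a maximum chain.
Compute, for each element x, the size of the longest chain ending at x:
  {}: 1
  {1}: 2
  {2}: 2
  {3}: 2
  {4}: 2
  {5}: 2
  ...
A maximum chain: {} < {1} < {1,2} < {1,2,3} < {1,2,3,4} < {1,2,3,4,5} < {1,2,3,4,5,6} < {1,2,3,4,5,6,7} < {1,2,3,4,5,6,7,8}
Number of elements in the longest chain: 9


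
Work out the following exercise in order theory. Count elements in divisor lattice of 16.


Divisors of 16: [1, 2, 4, 8, 16]
Count: 5


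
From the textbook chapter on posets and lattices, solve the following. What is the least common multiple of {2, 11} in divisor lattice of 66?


In a divisor lattice, join = lcm (least common multiple).
Compute lcm iteratively: start with first element, then lcm(current, next).
Elements: [2, 11]
lcm(2,11) = 22
Final lcm = 22


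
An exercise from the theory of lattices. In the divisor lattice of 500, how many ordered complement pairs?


Complement pair (a,b): a meet b = bottom, a join b = top.
Here: gcd(a,b)=1 and lcm(a,b)=500, i.e. a*b=500 with a,b coprime.
Pairs found: (1,500), (4,125), (125,4), (500,1)
Total ordered pairs: 4


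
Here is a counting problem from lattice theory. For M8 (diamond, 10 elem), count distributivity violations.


Distributive law: a ^ (b v c) = (a ^ b) v (a ^ c).
Check all 10^3 = 1000 ordered triples (a,b,c).
  e.g. a=a1, b=a2, c=a3: lhs=a1 != rhs=0
  e.g. a=a1, b=a2, c=a4: lhs=a1 != rhs=0
Total violating triples: 336


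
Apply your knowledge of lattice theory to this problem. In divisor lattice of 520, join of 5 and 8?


In a divisor lattice, join = lcm (least common multiple).
gcd(5,8) = 1
lcm(5,8) = 5*8/gcd = 40/1 = 40


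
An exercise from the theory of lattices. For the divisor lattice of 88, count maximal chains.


A maximal chain goes from the minimum element to a maximal element via cover relations.
Counting all min-to-max paths in the cover graph.
Total maximal chains: 4


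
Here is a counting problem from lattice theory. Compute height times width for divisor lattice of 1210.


Height = length of longest chain minus 1; width = size of largest antichain.
A maximum chain: 1 | 11 | 121 | 605 | 1210  (height 4).
A maximum antichain: {10, 22, 55, 121}  (width 4).
Product = 4 * 4 = 16


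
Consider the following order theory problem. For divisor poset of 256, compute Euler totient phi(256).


phi(n) = n * prod_{p|n} (1 - 1/p).
Prime divisors of 256: [2]
phi(256) = 256 * (1 - 1/2)
phi(256) = 128


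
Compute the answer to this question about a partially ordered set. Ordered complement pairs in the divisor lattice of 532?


Complement pair (a,b): a meet b = bottom, a join b = top.
Here: gcd(a,b)=1 and lcm(a,b)=532, i.e. a*b=532 with a,b coprime.
Pairs found: (1,532), (4,133), (7,76), (19,28), ... (4 more)
Total ordered pairs: 8


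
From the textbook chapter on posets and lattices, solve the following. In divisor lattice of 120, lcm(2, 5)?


Join=lcm.
gcd(2,5)=1
lcm=10


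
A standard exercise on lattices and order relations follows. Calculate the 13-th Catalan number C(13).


C(n) = C(2n, n) / (n+1).
C(26, 13) = 10400600
C(13) = 10400600 / 14 = 742900


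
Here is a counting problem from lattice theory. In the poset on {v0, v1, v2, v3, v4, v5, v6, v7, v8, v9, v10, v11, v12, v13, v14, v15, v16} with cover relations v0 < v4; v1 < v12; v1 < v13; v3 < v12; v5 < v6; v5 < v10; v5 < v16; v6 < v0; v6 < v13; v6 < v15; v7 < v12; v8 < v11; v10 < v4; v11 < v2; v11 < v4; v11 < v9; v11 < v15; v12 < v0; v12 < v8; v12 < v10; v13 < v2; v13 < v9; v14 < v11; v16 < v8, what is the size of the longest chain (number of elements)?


A chain is a totally ordered subset; we count the number of elements in a maximum chain.
Compute, for each element x, the size of the longest chain ending at x:
  v1: 1
  v3: 1
  v5: 1
  v7: 1
  v14: 1
  v6: 2
  ...
A maximum chain: v1 < v12 < v8 < v11 < v2
Number of elements in the longest chain: 5


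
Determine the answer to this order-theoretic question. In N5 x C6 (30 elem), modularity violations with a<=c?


Modular law: if a <= c then a v (b ^ c) = (a v b) ^ c.
Check all triples (a,b,c) with a <= c among 30 elements.
  e.g. a=(a,0), b=(c,0), c=(b,0): lhs=(a,0) != rhs=(b,0)
  e.g. a=(a,0), b=(c,1), c=(b,0): lhs=(a,0) != rhs=(b,0)
Total violating triples: 126


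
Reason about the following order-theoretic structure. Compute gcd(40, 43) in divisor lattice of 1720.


In a divisor lattice, meet = gcd (greatest common divisor).
By Euclidean algorithm or factoring: gcd(40,43) = 1


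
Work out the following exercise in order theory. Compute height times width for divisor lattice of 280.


Height = length of longest chain minus 1; width = size of largest antichain.
A maximum chain: 1 | 7 | 35 | 70 | 140 | 280  (height 5).
A maximum antichain: {4, 10, 14, 35}  (width 4).
Product = 5 * 4 = 20


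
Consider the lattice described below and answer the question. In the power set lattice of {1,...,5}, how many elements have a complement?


An element a is complemented if some b has a meet b = bottom, a join b = top.
every subset A has complement S\A, so all elements are complemented.
Complemented elements: {}, {1}, {2}, {3}, {4}, {5}, ... (26 more)
Count: 32


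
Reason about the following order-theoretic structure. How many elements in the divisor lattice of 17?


Divisors of 17: [1, 17]
Count: 2


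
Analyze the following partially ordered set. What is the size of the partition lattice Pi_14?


B(n) = number of set partitions of an n-element set.
B(n) satisfies the recurrence: B(n+1) = sum_k C(n,k)*B(k).
B(14) = 190899322


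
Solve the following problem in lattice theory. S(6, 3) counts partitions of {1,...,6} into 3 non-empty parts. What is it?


S(n,k) = k*S(n-1,k) + S(n-1,k-1).
S(5,3) = 25, S(5,2) = 15
S(6,3) = 3*25 + 15 = 75 + 15
S(6,3) = 90


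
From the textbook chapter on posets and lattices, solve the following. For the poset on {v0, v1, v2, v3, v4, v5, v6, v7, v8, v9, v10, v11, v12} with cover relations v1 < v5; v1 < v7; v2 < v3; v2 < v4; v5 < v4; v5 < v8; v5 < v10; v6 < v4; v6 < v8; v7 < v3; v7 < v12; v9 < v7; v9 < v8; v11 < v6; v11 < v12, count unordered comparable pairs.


A comparable pair {a,b} has a < b or b < a in the order.
Count unordered pairs where one element is strictly below the other.
Examples: {v1,v3}, {v1,v4}, {v1,v5}, {v1,v7}, ...
Total comparable pairs: 24


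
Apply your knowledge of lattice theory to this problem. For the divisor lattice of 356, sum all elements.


sigma(n) = sum of divisors.
Divisors of 356: [1, 2, 4, 89, 178, 356]
Sum = 630


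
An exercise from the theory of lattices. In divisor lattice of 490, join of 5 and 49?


In a divisor lattice, join = lcm (least common multiple).
gcd(5,49) = 1
lcm(5,49) = 5*49/gcd = 245/1 = 245


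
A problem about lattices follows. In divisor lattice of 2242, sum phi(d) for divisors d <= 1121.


Divisors of 2242 up to 1121: [1, 2, 19, 38, 59, 118, 1121]
phi values: [1, 1, 18, 18, 58, 58, 1044]
Sum = 1198


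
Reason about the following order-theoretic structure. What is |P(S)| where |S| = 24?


Power set = 2^n.
2^24 = 16777216


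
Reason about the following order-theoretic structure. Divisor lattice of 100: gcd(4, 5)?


Meet=gcd.
gcd(4,5)=1


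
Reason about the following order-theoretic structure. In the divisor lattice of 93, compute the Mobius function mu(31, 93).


In a divisor lattice, mu(a,b) = mu(b/a) where mu is the classical Mobius function.
b/a = 93/31 = 3
Prime factorization of 3: primes [3]
3 is squarefree with 1 prime factor(s), so mu(3) = (-1)^1 = -1


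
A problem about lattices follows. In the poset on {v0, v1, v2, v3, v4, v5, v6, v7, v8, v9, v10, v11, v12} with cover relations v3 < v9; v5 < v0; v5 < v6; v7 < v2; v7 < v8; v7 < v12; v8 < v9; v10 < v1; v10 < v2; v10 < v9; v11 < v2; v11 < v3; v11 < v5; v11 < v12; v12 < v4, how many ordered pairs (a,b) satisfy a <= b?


The order relation is {(a,b) : a <= b}, reflexive so it includes (a,a).
Examples: (v0,v0), (v1,v1), (v10,v1), (v10,v10), (v10,v2), ...
Total ordered pairs: 34


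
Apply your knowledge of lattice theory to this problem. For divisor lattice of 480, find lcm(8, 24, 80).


In a divisor lattice, join = lcm (least common multiple).
Compute lcm iteratively: start with first element, then lcm(current, next).
Elements: [8, 24, 80]
lcm(8,24) = 24
lcm(24,80) = 240
Final lcm = 240


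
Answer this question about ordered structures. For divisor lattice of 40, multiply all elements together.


Divisors of 40: [1, 2, 4, 5, 8, 10, 20, 40]
Product = n^(d(n)/2) = 40^(8/2)
Product = 2560000


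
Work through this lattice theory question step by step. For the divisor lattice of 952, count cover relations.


A cover relation a -< b holds when a < b with no c strictly between.
Cover relations:
  1 -< 2
  1 -< 7
  1 -< 17
  2 -< 4
  2 -< 14
  2 -< 34
  4 -< 8
  4 -< 28
  ...20 more
Total: 28
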